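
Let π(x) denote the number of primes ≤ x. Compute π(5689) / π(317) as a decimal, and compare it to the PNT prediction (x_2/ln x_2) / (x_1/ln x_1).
π(5689)/π(317) = 749/66 ≈ 11.3485;  PNT prediction ≈ 11.9533.

π(317) = 66 and π(5689) = 749, so π(5689)/π(317) ≈ 11.3485. The PNT-predicted ratio is (5689/ln(5689)) / (317/ln(317)) ≈ 11.9533. The two agree to within a few percent, as expected.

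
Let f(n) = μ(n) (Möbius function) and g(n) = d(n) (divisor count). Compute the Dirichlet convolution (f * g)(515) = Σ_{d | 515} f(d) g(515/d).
(μ * d)(515) = 1

Divisors of 515: [1, 5, 103, 515]. For each d | 515:
  d = 1: μ(1) · d(515/1) = 1 · 4 = 4
  d = 5: μ(5) · d(515/5) = -1 · 2 = -2
  d = 103: μ(103) · d(515/103) = -1 · 2 = -2
  d = 515: μ(515) · d(515/515) = 1 · 1 = 1
Summing: (μ * d)(515) = 4 + -2 + -2 + 1 = 1.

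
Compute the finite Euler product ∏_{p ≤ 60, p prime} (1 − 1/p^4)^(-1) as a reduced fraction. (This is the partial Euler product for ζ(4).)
∏ = 313771926178857385645450905033468281439563920601420761/289906031739275464495518328120881551769600000000000000

The primes p ≤ 60 are [2, 3, 5, 7, 11, 13, 17, 19, 23, 29, 31, 37, 41, 43, 47, 53, 59]. For each prime, (1 − 1/p^4)^(-1) = p^4 / (p^4 − 1). The product is (1 − 1/2^4)^(-1), (1 − 1/3^4)^(-1), (1 − 1/5^4)^(-1), (1 − 1/7^4)^(-1), (1 − 1/11^4)^(-1), (1 − 1/13^4)^(-1), (1 − 1/17^4)^(-1), (1 − 1/19^4)^(-1), (1 − 1/23^4)^(-1), (1 − 1/29^4)^(-1), (1 − 1/31^4)^(-1), (1 − 1/37^4)^(-1), (1 − 1/41^4)^(-1), (1 − 1/43^4)^(-1), (1 − 1/47^4)^(-1), (1 − 1/53^4)^(-1), (1 − 1/59^4)^(-1) = ∏ p^4 / (p^4 − 1) = 313771926178857385645450905033468281439563920601420761/289906031739275464495518328120881551769600000000000000.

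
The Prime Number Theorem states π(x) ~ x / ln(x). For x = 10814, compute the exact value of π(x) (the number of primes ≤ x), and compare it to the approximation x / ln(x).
π(10814) = 1315;  x/ln(x) ≈ 1164.22;  relative error ≈ 11.47%.

Directly count primes up to 10814: π(10814) = 1315. The PNT approximation gives 10814/ln(10814) ≈ 10814/9.28860 ≈ 1164.22. Relative error (π(x) − x/ln(x)) / π(x) ≈ 11.47%; the approximation is known to undercount slightly (Li(x) is a better estimate).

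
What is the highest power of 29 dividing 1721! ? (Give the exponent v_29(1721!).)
v_29(1721!) = 61

Legendre's formula: v_p(n!) = Σ_{k ≥ 1} ⌊n / p^k⌋. For p = 29, n = 1721, the terms are:
  ⌊1721/29^1⌋ = ⌊1721/29⌋ = 59
  ⌊1721/29^2⌋ = ⌊1721/841⌋ = 2
(the next term ⌊1721/29^3⌋ = 0, terminating the sum). Summing: v_29(1721!) = 59 + 2 = 61.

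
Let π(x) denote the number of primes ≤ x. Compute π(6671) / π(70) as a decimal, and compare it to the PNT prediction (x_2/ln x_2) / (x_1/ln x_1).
π(6671)/π(70) = 859/19 ≈ 45.2105;  PNT prediction ≈ 45.9804.

π(70) = 19 and π(6671) = 859, so π(6671)/π(70) ≈ 45.2105. The PNT-predicted ratio is (6671/ln(6671)) / (70/ln(70)) ≈ 45.9804. The two agree to within a few percent, as expected.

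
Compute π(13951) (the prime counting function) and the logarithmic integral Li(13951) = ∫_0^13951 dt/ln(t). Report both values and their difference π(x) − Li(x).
π(13951) = 1648;  Li(13951) ≈ 1667.13;  π(x) − Li(x) ≈ -19.13.

Direct count of primes ≤ 13951 gives π(13951) = 1648. Numerical evaluation of the logarithmic integral gives Li(13951) ≈ 1667.13. The difference π(x) − Li(x) ≈ -19.13 is typically negative for small/moderate x (Li(x) overestimates), though Littlewood's theorem shows this sign changes infinitely often.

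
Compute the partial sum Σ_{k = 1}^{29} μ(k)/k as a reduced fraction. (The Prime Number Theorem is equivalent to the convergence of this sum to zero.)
Σ μ(k)/k = 9246047/3234846615

Values of μ(k) for 1 ≤ k ≤ 29: μ(1) = 1, μ(2) = -1, μ(3) = -1, μ(5) = -1, μ(6) = 1, μ(7) = -1, μ(10) = 1, μ(11) = -1, μ(13) = -1, μ(14) = 1, μ(15) = 1, μ(17) = -1, μ(19) = -1, μ(21) = 1, μ(22) = 1, μ(23) = -1, μ(26) = 1, μ(29) = -1, with μ = 0 on non-squarefree integers. Summing μ(k)/k for k where μ(k) ≠ 0 gives 9246047/3234846615 ≈ 0.0029. (PNT ⟺ this sum → 0 as n → ∞.)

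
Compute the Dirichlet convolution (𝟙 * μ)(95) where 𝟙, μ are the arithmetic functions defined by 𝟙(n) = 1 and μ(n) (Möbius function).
(𝟙 * μ)(95) = 0

Divisors of 95: [1, 5, 19, 95]. For each d | 95:
  d = 1: 𝟙(1) · μ(95/1) = 1 · 1 = 1
  d = 5: 𝟙(5) · μ(95/5) = 1 · -1 = -1
  d = 19: 𝟙(19) · μ(95/19) = 1 · -1 = -1
  d = 95: 𝟙(95) · μ(95/95) = 1 · 1 = 1
Summing: (𝟙 * μ)(95) = 1 + -1 + -1 + 1 = 0.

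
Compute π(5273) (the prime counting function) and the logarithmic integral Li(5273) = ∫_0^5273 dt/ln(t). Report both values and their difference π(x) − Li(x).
π(5273) = 699;  Li(5273) ≈ 716.23;  π(x) − Li(x) ≈ -17.23.

Direct count of primes ≤ 5273 gives π(5273) = 699. Numerical evaluation of the logarithmic integral gives Li(5273) ≈ 716.23. The difference π(x) − Li(x) ≈ -17.23 is typically negative for small/moderate x (Li(x) overestimates), though Littlewood's theorem shows this sign changes infinitely often.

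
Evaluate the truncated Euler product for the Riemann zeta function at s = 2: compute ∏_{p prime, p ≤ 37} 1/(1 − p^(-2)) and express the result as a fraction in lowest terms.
∏ = 5974606913975783369/3652034743605657600

The primes p ≤ 37 are [2, 3, 5, 7, 11, 13, 17, 19, 23, 29, 31, 37]. For each prime, (1 − 1/p^2)^(-1) = p^2 / (p^2 − 1). The product is (1 − 1/2^2)^(-1), (1 − 1/3^2)^(-1), (1 − 1/5^2)^(-1), (1 − 1/7^2)^(-1), (1 − 1/11^2)^(-1), (1 − 1/13^2)^(-1), (1 − 1/17^2)^(-1), (1 − 1/19^2)^(-1), (1 − 1/23^2)^(-1), (1 − 1/29^2)^(-1), (1 − 1/31^2)^(-1), (1 − 1/37^2)^(-1) = ∏ p^2 / (p^2 − 1) = 5974606913975783369/3652034743605657600.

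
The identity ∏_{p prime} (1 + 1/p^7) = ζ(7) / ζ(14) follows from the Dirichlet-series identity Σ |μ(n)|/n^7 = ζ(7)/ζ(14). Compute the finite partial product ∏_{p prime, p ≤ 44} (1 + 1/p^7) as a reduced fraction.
∏ = 520809220089538061022644224225580227698833285987386472597926245148089867161153104280287356125184/516528479137134655019209847872578550121603875954111837055841148542846145248143400719531810009375

The primes p ≤ 44 are [2, 3, 5, 7, 11, 13, 17, 19, 23, 29, 31, 37, 41, 43]. For each, (1 + 1/p^7) = (p^7 + 1)/p^7. Multiplying these fractions over p ∈ [2, 3, 5, 7, 11, 13, 17, 19, 23, 29, 31, 37, 41, 43] gives 520809220089538061022644224225580227698833285987386472597926245148089867161153104280287356125184/516528479137134655019209847872578550121603875954111837055841148542846145248143400719531810009375. (In the limit P → ∞ this tends to ζ(7)/ζ(14).)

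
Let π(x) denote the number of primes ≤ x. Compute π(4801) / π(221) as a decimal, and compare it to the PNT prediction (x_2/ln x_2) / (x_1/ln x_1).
π(4801)/π(221) = 647/47 ≈ 13.7660;  PNT prediction ≈ 13.8345.

π(221) = 47 and π(4801) = 647, so π(4801)/π(221) ≈ 13.7660. The PNT-predicted ratio is (4801/ln(4801)) / (221/ln(221)) ≈ 13.8345. The two agree to within a few percent, as expected.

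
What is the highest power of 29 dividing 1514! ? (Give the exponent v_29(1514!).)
v_29(1514!) = 53

Legendre's formula: v_p(n!) = Σ_{k ≥ 1} ⌊n / p^k⌋. For p = 29, n = 1514, the terms are:
  ⌊1514/29^1⌋ = ⌊1514/29⌋ = 52
  ⌊1514/29^2⌋ = ⌊1514/841⌋ = 1
(the next term ⌊1514/29^3⌋ = 0, terminating the sum). Summing: v_29(1514!) = 52 + 1 = 53.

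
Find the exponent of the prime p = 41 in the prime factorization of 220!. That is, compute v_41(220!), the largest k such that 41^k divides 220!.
v_41(220!) = 5

Legendre's formula: v_p(n!) = Σ_{k ≥ 1} ⌊n / p^k⌋. For p = 41, n = 220, the terms are:
  ⌊220/41^1⌋ = ⌊220/41⌋ = 5
(the next term ⌊220/41^2⌋ = 0, terminating the sum). Summing: v_41(220!) = 5 = 5.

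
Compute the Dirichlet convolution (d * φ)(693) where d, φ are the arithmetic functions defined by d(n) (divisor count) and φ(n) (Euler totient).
(d * φ)(693) = 1248

Divisors of 693: [1, 3, 7, 9, 11, 21, 33, 63, 77, 99, 231, 693]. For each d | 693:
  d = 1: d(1) · φ(693/1) = 1 · 360 = 360
  d = 3: d(3) · φ(693/3) = 2 · 120 = 240
  d = 7: d(7) · φ(693/7) = 2 · 60 = 120
  d = 9: d(9) · φ(693/9) = 3 · 60 = 180
  d = 11: d(11) · φ(693/11) = 2 · 36 = 72
  d = 21: d(21) · φ(693/21) = 4 · 20 = 80
  d = 33: d(33) · φ(693/33) = 4 · 12 = 48
  d = 63: d(63) · φ(693/63) = 6 · 10 = 60
  d = 77: d(77) · φ(693/77) = 4 · 6 = 24
  d = 99: d(99) · φ(693/99) = 6 · 6 = 36
  d = 231: d(231) · φ(693/231) = 8 · 2 = 16
  d = 693: d(693) · φ(693/693) = 12 · 1 = 12
Summing: (d * φ)(693) = 360 + 240 + 120 + 180 + 72 + 80 + 48 + 60 + 24 + 36 + 16 + 12 = 1248.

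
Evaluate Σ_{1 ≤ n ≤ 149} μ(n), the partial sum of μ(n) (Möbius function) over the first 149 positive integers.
Σ_{n ≤ 149} μ(n) = 0

Compute μ(n) for each 1 ≤ n ≤ 149: μ(1) = 1, μ(2) = -1, μ(3) = -1, μ(4) = 0, μ(5) = -1, μ(6) = 1, μ(7) = -1, μ(8) = 0, μ(9) = 0, μ(10) = 1, μ(11) = -1, μ(12) = 0, μ(13) = -1, μ(14) = 1, μ(15) = 1, μ(16) = 0, μ(17) = -1, μ(18) = 0, μ(19) = -1, μ(20) = 0, μ(21) = 1, μ(22) = 1, μ(23) = -1, μ(24) = 0, μ(25) = 0, μ(26) = 1, μ(27) = 0, μ(28) = 0, μ(29) = -1, μ(30) = -1, μ(31) = -1, μ(32) = 0, μ(33) = 1, μ(34) = 1, μ(35) = 1, μ(36) = 0, μ(37) = -1, μ(38) = 1, μ(39) = 1, μ(40) = 0, μ(41) = -1, μ(42) = -1, μ(43) = -1, μ(44) = 0, μ(45) = 0, μ(46) = 1, μ(47) = -1, μ(48) = 0, μ(49) = 0, μ(50) = 0, μ(51) = 1, μ(52) = 0, μ(53) = -1, μ(54) = 0, μ(55) = 1, μ(56) = 0, μ(57) = 1, μ(58) = 1, μ(59) = -1, μ(60) = 0, μ(61) = -1, μ(62) = 1, μ(63) = 0, μ(64) = 0, μ(65) = 1, μ(66) = -1, μ(67) = -1, μ(68) = 0, μ(69) = 1, μ(70) = -1, μ(71) = -1, μ(72) = 0, μ(73) = -1, μ(74) = 1, μ(75) = 0, μ(76) = 0, μ(77) = 1, μ(78) = -1, μ(79) = -1, μ(80) = 0, μ(81) = 0, μ(82) = 1, μ(83) = -1, μ(84) = 0, μ(85) = 1, μ(86) = 1, μ(87) = 1, μ(88) = 0, μ(89) = -1, μ(90) = 0, μ(91) = 1, μ(92) = 0, μ(93) = 1, μ(94) = 1, μ(95) = 1, μ(96) = 0, μ(97) = -1, μ(98) = 0, μ(99) = 0, μ(100) = 0, μ(101) = -1, μ(102) = -1, μ(103) = -1, μ(104) = 0, μ(105) = -1, μ(106) = 1, μ(107) = -1, μ(108) = 0, μ(109) = -1, μ(110) = -1, μ(111) = 1, μ(112) = 0, μ(113) = -1, μ(114) = -1, μ(115) = 1, μ(116) = 0, μ(117) = 0, μ(118) = 1, μ(119) = 1, μ(120) = 0, μ(121) = 0, μ(122) = 1, μ(123) = 1, μ(124) = 0, μ(125) = 0, μ(126) = 0, μ(127) = -1, μ(128) = 0, μ(129) = 1, μ(130) = -1, μ(131) = -1, μ(132) = 0, μ(133) = 1, μ(134) = 1, μ(135) = 0, μ(136) = 0, μ(137) = -1, μ(138) = -1, μ(139) = -1, μ(140) = 0, μ(141) = 1, μ(142) = 1, μ(143) = 1, μ(144) = 0, μ(145) = 1, μ(146) = 1, μ(147) = 0, μ(148) = 0, μ(149) = -1. Summing all 149 values: 0. (Mertens function M(x) = Σ_{n ≤ x} μ(n); on average M(x) should be small (PNT ⟺ M(x) = o(x)).)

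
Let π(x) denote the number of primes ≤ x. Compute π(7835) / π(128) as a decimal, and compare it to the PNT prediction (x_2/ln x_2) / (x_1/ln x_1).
π(7835)/π(128) = 990/31 ≈ 31.9355;  PNT prediction ≈ 33.1235.

π(128) = 31 and π(7835) = 990, so π(7835)/π(128) ≈ 31.9355. The PNT-predicted ratio is (7835/ln(7835)) / (128/ln(128)) ≈ 33.1235. The two agree to within a few percent, as expected.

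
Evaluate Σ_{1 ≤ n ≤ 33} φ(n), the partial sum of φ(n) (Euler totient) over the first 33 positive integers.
Σ_{n ≤ 33} φ(n) = 344

Compute φ(n) for each 1 ≤ n ≤ 33: φ(1) = 1, φ(2) = 1, φ(3) = 2, φ(4) = 2, φ(5) = 4, φ(6) = 2, φ(7) = 6, φ(8) = 4, φ(9) = 6, φ(10) = 4, φ(11) = 10, φ(12) = 4, φ(13) = 12, φ(14) = 6, φ(15) = 8, φ(16) = 8, φ(17) = 16, φ(18) = 6, φ(19) = 18, φ(20) = 8, φ(21) = 12, φ(22) = 10, φ(23) = 22, φ(24) = 8, φ(25) = 20, φ(26) = 12, φ(27) = 18, φ(28) = 12, φ(29) = 28, φ(30) = 8, φ(31) = 30, φ(32) = 16, φ(33) = 20. Summing all 33 values: 344. (Average order: Σ_{n ≤ x} φ(n) ~ (3/π²) x². For x = 33, (3/π²)·33² ≈ 331.02.)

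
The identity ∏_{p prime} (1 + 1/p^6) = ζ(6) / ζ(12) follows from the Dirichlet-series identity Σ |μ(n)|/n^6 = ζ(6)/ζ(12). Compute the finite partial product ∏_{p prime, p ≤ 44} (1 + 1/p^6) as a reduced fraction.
∏ = 1359712698137872510059489328104656331148295030771712937358491632747920000/1336862024495300077504819810119357413472366273194284637902602168232026717

The primes p ≤ 44 are [2, 3, 5, 7, 11, 13, 17, 19, 23, 29, 31, 37, 41, 43]. For each, (1 + 1/p^6) = (p^6 + 1)/p^6. Multiplying these fractions over p ∈ [2, 3, 5, 7, 11, 13, 17, 19, 23, 29, 31, 37, 41, 43] gives 1359712698137872510059489328104656331148295030771712937358491632747920000/1336862024495300077504819810119357413472366273194284637902602168232026717. (In the limit P → ∞ this tends to ζ(6)/ζ(12).)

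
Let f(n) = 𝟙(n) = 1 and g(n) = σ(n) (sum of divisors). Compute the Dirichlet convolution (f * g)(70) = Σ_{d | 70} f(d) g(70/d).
(𝟙 * σ)(70) = 252

Divisors of 70: [1, 2, 5, 7, 10, 14, 35, 70]. For each d | 70:
  d = 1: 𝟙(1) · σ(70/1) = 1 · 144 = 144
  d = 2: 𝟙(2) · σ(70/2) = 1 · 48 = 48
  d = 5: 𝟙(5) · σ(70/5) = 1 · 24 = 24
  d = 7: 𝟙(7) · σ(70/7) = 1 · 18 = 18
  d = 10: 𝟙(10) · σ(70/10) = 1 · 8 = 8
  d = 14: 𝟙(14) · σ(70/14) = 1 · 6 = 6
  d = 35: 𝟙(35) · σ(70/35) = 1 · 3 = 3
  d = 70: 𝟙(70) · σ(70/70) = 1 · 1 = 1
Summing: (𝟙 * σ)(70) = 144 + 48 + 24 + 18 + 8 + 6 + 3 + 1 = 252.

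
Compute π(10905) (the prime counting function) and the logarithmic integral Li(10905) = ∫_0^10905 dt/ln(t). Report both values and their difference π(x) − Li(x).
π(10905) = 1326;  Li(10905) ≈ 1343.93;  π(x) − Li(x) ≈ -17.93.

Direct count of primes ≤ 10905 gives π(10905) = 1326. Numerical evaluation of the logarithmic integral gives Li(10905) ≈ 1343.93. The difference π(x) − Li(x) ≈ -17.93 is typically negative for small/moderate x (Li(x) overestimates), though Littlewood's theorem shows this sign changes infinitely often.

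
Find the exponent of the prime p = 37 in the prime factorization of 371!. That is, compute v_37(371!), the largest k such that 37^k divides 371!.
v_37(371!) = 10

Legendre's formula: v_p(n!) = Σ_{k ≥ 1} ⌊n / p^k⌋. For p = 37, n = 371, the terms are:
  ⌊371/37^1⌋ = ⌊371/37⌋ = 10
(the next term ⌊371/37^2⌋ = 0, terminating the sum). Summing: v_37(371!) = 10 = 10.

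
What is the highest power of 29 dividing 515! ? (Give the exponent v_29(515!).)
v_29(515!) = 17

Legendre's formula: v_p(n!) = Σ_{k ≥ 1} ⌊n / p^k⌋. For p = 29, n = 515, the terms are:
  ⌊515/29^1⌋ = ⌊515/29⌋ = 17
(the next term ⌊515/29^2⌋ = 0, terminating the sum). Summing: v_29(515!) = 17 = 17.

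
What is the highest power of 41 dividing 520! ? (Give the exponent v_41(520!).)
v_41(520!) = 12

Legendre's formula: v_p(n!) = Σ_{k ≥ 1} ⌊n / p^k⌋. For p = 41, n = 520, the terms are:
  ⌊520/41^1⌋ = ⌊520/41⌋ = 12
(the next term ⌊520/41^2⌋ = 0, terminating the sum). Summing: v_41(520!) = 12 = 12.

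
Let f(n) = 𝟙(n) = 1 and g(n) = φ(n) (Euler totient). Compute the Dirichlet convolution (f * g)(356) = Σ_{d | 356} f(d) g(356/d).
(𝟙 * φ)(356) = 356

Divisors of 356: [1, 2, 4, 89, 178, 356]. For each d | 356:
  d = 1: 𝟙(1) · φ(356/1) = 1 · 176 = 176
  d = 2: 𝟙(2) · φ(356/2) = 1 · 88 = 88
  d = 4: 𝟙(4) · φ(356/4) = 1 · 88 = 88
  d = 89: 𝟙(89) · φ(356/89) = 1 · 2 = 2
  d = 178: 𝟙(178) · φ(356/178) = 1 · 1 = 1
  d = 356: 𝟙(356) · φ(356/356) = 1 · 1 = 1
Summing: (𝟙 * φ)(356) = 176 + 88 + 88 + 2 + 1 + 1 = 356.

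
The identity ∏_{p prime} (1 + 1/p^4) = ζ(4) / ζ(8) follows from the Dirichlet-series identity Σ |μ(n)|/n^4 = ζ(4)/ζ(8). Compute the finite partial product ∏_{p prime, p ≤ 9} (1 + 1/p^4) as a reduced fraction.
∏ = 262011361/243101250

The primes p ≤ 9 are [2, 3, 5, 7]. For each, (1 + 1/p^4) = (p^4 + 1)/p^4. Multiplying these fractions over p ∈ [2, 3, 5, 7] gives 262011361/243101250. (In the limit P → ∞ this tends to ζ(4)/ζ(8).)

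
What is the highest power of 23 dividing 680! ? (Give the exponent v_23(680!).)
v_23(680!) = 30

Legendre's formula: v_p(n!) = Σ_{k ≥ 1} ⌊n / p^k⌋. For p = 23, n = 680, the terms are:
  ⌊680/23^1⌋ = ⌊680/23⌋ = 29
  ⌊680/23^2⌋ = ⌊680/529⌋ = 1
(the next term ⌊680/23^3⌋ = 0, terminating the sum). Summing: v_23(680!) = 29 + 1 = 30.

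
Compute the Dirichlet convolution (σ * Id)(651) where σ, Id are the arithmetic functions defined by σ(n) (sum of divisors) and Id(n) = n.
(σ * Id)(651) = 6615

Divisors of 651: [1, 3, 7, 21, 31, 93, 217, 651]. For each d | 651:
  d = 1: σ(1) · Id(651/1) = 1 · 651 = 651
  d = 3: σ(3) · Id(651/3) = 4 · 217 = 868
  d = 7: σ(7) · Id(651/7) = 8 · 93 = 744
  d = 21: σ(21) · Id(651/21) = 32 · 31 = 992
  d = 31: σ(31) · Id(651/31) = 32 · 21 = 672
  d = 93: σ(93) · Id(651/93) = 128 · 7 = 896
  d = 217: σ(217) · Id(651/217) = 256 · 3 = 768
  d = 651: σ(651) · Id(651/651) = 1024 · 1 = 1024
Summing: (σ * Id)(651) = 651 + 868 + 744 + 992 + 672 + 896 + 768 + 1024 = 6615.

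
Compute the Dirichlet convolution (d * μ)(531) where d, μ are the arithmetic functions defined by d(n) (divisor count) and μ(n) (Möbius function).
(d * μ)(531) = 1

Divisors of 531: [1, 3, 9, 59, 177, 531]. For each d | 531:
  d = 1: d(1) · μ(531/1) = 1 · 0 = 0
  d = 3: d(3) · μ(531/3) = 2 · 1 = 2
  d = 9: d(9) · μ(531/9) = 3 · -1 = -3
  d = 59: d(59) · μ(531/59) = 2 · 0 = 0
  d = 177: d(177) · μ(531/177) = 4 · -1 = -4
  d = 531: d(531) · μ(531/531) = 6 · 1 = 6
Summing: (d * μ)(531) = 0 + 2 + -3 + 0 + -4 + 6 = 1.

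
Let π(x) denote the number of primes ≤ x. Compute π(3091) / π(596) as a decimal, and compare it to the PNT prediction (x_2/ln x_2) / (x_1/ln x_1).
π(3091)/π(596) = 442/108 ≈ 4.0926;  PNT prediction ≈ 4.1240.

π(596) = 108 and π(3091) = 442, so π(3091)/π(596) ≈ 4.0926. The PNT-predicted ratio is (3091/ln(3091)) / (596/ln(596)) ≈ 4.1240. The two agree to within a few percent, as expected.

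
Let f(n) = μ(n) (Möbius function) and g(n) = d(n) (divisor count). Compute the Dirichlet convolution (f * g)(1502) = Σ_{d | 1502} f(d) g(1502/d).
(μ * d)(1502) = 1

Divisors of 1502: [1, 2, 751, 1502]. For each d | 1502:
  d = 1: μ(1) · d(1502/1) = 1 · 4 = 4
  d = 2: μ(2) · d(1502/2) = -1 · 2 = -2
  d = 751: μ(751) · d(1502/751) = -1 · 2 = -2
  d = 1502: μ(1502) · d(1502/1502) = 1 · 1 = 1
Summing: (μ * d)(1502) = 4 + -2 + -2 + 1 = 1.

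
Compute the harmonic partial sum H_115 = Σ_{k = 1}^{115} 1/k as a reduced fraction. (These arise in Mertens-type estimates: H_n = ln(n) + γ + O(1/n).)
H_115 = 92573227274776723505600817476549419778817513966049/17379782769567790172972927968296006432665936992320

Direct summation: H_115 = 1 + 1/2 + ... + 1/115. The least common denominator is lcm(1, ..., 115) = 955888052326228459513511038256280353796626534577600; over this denominator the numerator is 955888052326228459513511038256280353796626534577600 + 477944026163114229756755519128140176898313267288800 + 318629350775409486504503679418760117932208844859200 + 238972013081557114878377759564070088449156633644400 + 191177610465245691902702207651256070759325306915520 + 159314675387704743252251839709380058966104422429600 + 136555436046604065644787291179468621970946647796800 + 119486006540778557439188879782035044224578316822200 + 106209783591803162168167893139586705977402948286400 + 95588805232622845951351103825628035379662653457760 + 86898913847838950864864639841480032163329684961600 + 79657337693852371626125919854690029483052211214800 + 73529850178940650731808541404329257984355887275200 + 68277718023302032822393645589734310985473323898400 + 63725870155081897300900735883752023586441768971840 + 59743003270389278719594439891017522112289158411100 + 56228708960366379971383002250369432576272149092800 + 53104891795901581084083946569793352988701474143200 + 50309897490854129448079528329277913357717186030400 + 47794402616311422975675551912814017689831326728880 + 45518478682201355214929097059822873990315549265600 + 43449456923919475432432319920740016081664842480800 + 41560350101140367804935262532881754512896805851200 + 39828668846926185813062959927345014741526105607400 + 38235522093049138380540441530251214151865061383104 + 36764925089470325365904270702164628992177943637600 + 35403261197267720722722631046528901992467649428800 + 34138859011651016411196822794867155492736661949200 + 32961656976766498603914173732975184613676777054400 + 31862935077540948650450367941876011793220884485920 + 30835098462136401919790678653428398509568597889600 + 29871501635194639359797219945508761056144579205550 + 28966304615946316954954879947160010721109894987200 + 28114354480183189985691501125184716288136074546400 + 27311087209320813128957458235893724394189329559360 + 26552445897950790542041973284896676494350737071600 + 25834812225033201608473271304223793345854771204800 + 25154948745427064724039764164638956678858593015200 + 24509950059646883577269513801443085994785295758400 + 23897201308155711487837775956407008844915663364440 + 23314342739664108768622220445275130580405525233600 + 22759239341100677607464548529911436995157774632800 + 22229954705261126965430489261773961716200617083200 + 21724728461959737716216159960370008040832421240400 + 21241956718360632433633578627917341195480589657280 + 20780175050570183902467631266440877256448402925600 + 20338043666515499138585341239495326676523968820800 + 19914334423463092906531479963672507370763052803700 + 19507919435229152234969613025638374567278092542400 + 19117761046524569190270220765125607075932530691552 + 18742902986788793323794334083456477525424049697600 + 18382462544735162682952135351082314496088971818800 + 18035623628796763387047378080307176486728802539200 + 17701630598633860361361315523264450996233824714400 + 17379782769567790172972927968296006432665936992320 + 17069429505825508205598411397433577746368330974600 + 16769965830284709816026509443092637785905728676800 + 16480828488383249301957086866487592306838388527200 + 16201492412308956940906966750106446674519093806400 + 15931467538770474325225183970938005896610442242960 + 15670295939774237041205098987807874652403713681600 + 15417549231068200959895339326714199254784298944800 + 15172826227400451738309699019940957996771849755200 + 14935750817597319679898609972754380528072289602775 + 14705970035788130146361708280865851596871177455040 + 14483152307973158477477439973580005360554947493600 + 14266985855615350141992702063526572444725769172800 + 14057177240091594992845750562592358144068037273200 + 13853450033713455934978420844293918170965601950400 + 13655543604660406564478729117946862197094664779680 + 13463212004594767035401563919102540194318683585600 + 13276222948975395271020986642448338247175368535800 + 13094356881181211774157685455565484298583925131200 + 12917406112516600804236635652111896672927385602400 + 12745174031016379460180147176750404717288353794368 + 12577474372713532362019882082319478339429296507600 + 12414130549691278694980662834497147451904240708800 + 12254975029823441788634756900721542997392647879200 + 12099848763623145057133051117168105744261095374400 + 11948600654077855743918887978203504422457831682220 + 11801087065755906907574210348842967330822549809600 + 11657171369832054384311110222637565290202762616800 + 11516723522002752524259169135617835587911163067200 + 11379619670550338803732274264955718497578887316400 + 11245741792073275994276600450073886515254429818560 + 11114977352630563482715244630886980858100308541600 + 10987218992255499534638057910991728204558925684800 + 10862364230979868858108079980185004020416210620200 + 10740315194676724264196753238834610716816028478400 + 10620978359180316216816789313958670597740294828640 + 10504264311277235818829791629189893997765126753600 + 10390087525285091951233815633220438628224201462800 + 10278366154045467306596892884476132836522865963200 + 10169021833257749569292670619747663338261984410400 + 10061979498170825889615905665855582671543437206080 + 9957167211731546453265739981836253685381526401850 + 9854516003363179994984649878930725296872438500800 + 9753959717614576117484806512819187283639046271200 + 9655434871982105651651626649053336907036631662400 + 9558880523262284595135110382562803537966265345776 + 9464238141843846133797138992636439146501252817600 + 9371451493394396661897167041728238762712024848800 + 9280466527439111257412728526760003434918704219200 + 9191231272367581341476067675541157248044485909400 + 9103695736440271042985819411964574798063109853120 + 9017811814398381693523689040153588243364401269600 + 8933533199310546350593561105198881811183425556800 + 8850815299316930180680657761632225498116912357200 + 8769615158956224399206523286754865631161711326400 + 8689891384783895086486463984148003216332968496160 + 8611604075011067202824423768074597781951590401600 + 8534714752912754102799205698716788873184165487300 + 8459186303771933270031071135011330564571916235200 + 8384982915142354908013254721546318892952864338400 + 8312070020228073560987052506576350902579361170240 = 5091527500112719792808044961210218087834963268132695, so H_115 = 5091527500112719792808044961210218087834963268132695/955888052326228459513511038256280353796626534577600; reducing by gcd(5091527500112719792808044961210218087834963268132695, 955888052326228459513511038256280353796626534577600) = 55 gives 92573227274776723505600817476549419778817513966049/17379782769567790172972927968296006432665936992320 ≈ 5.32649. (The PNT-adjacent estimate ln(115) + γ ≈ 5.32215 matches within O(1/n).)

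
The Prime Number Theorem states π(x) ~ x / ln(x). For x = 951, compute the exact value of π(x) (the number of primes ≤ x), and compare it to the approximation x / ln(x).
π(951) = 161;  x/ln(x) ≈ 138.68;  relative error ≈ 13.86%.

Directly count primes up to 951: π(951) = 161. The PNT approximation gives 951/ln(951) ≈ 951/6.85751 ≈ 138.68. Relative error (π(x) − x/ln(x)) / π(x) ≈ 13.86%; the approximation is known to undercount slightly (Li(x) is a better estimate).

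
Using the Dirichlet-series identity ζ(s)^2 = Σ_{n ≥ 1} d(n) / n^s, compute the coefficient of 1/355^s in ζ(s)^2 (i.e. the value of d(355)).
d(355) = 4

ζ(s)^2 = (Σ 1/m^s)(Σ 1/k^s). The coefficient of 1/n^s in the product is the number of ordered pairs (m, k) with mk = n, which equals d(n). For n = 355, divisors are [1, 5, 71, 355], so d(355) = 4.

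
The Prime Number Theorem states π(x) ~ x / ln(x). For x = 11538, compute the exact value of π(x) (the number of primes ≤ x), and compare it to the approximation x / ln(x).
π(11538) = 1390;  x/ln(x) ≈ 1233.56;  relative error ≈ 11.25%.

Directly count primes up to 11538: π(11538) = 1390. The PNT approximation gives 11538/ln(11538) ≈ 11538/9.35340 ≈ 1233.56. Relative error (π(x) − x/ln(x)) / π(x) ≈ 11.25%; the approximation is known to undercount slightly (Li(x) is a better estimate).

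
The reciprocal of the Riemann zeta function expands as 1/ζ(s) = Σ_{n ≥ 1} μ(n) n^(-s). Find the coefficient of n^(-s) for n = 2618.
μ(2618) = 1

Factor n = 2618 = 2 · 7 · 11 · 17. μ(n) = 0 if any exponent ≥ 2 (not squarefree); otherwise μ(n) = (−1)^{ω(n)} where ω(n) is the number of distinct prime factors. Applying: μ(2618) = 1.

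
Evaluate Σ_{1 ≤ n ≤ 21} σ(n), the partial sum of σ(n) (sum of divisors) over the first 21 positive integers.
Σ_{n ≤ 21} σ(n) = 371

Compute σ(n) for each 1 ≤ n ≤ 21: σ(1) = 1, σ(2) = 3, σ(3) = 4, σ(4) = 7, σ(5) = 6, σ(6) = 12, σ(7) = 8, σ(8) = 15, σ(9) = 13, σ(10) = 18, σ(11) = 12, σ(12) = 28, σ(13) = 14, σ(14) = 24, σ(15) = 24, σ(16) = 31, σ(17) = 18, σ(18) = 39, σ(19) = 20, σ(20) = 42, σ(21) = 32. Summing all 21 values: 371. (Average order: Σ_{n ≤ x} σ(n) ~ (π²/12) x². For x = 21, (π²/12)·21² ≈ 362.71.)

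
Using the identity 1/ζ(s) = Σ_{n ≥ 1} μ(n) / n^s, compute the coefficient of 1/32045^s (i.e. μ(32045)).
μ(32045) = 1

Factor n = 32045 = 5 · 13 · 17 · 29. μ(n) = 0 if any exponent ≥ 2 (not squarefree); otherwise μ(n) = (−1)^{ω(n)} where ω(n) is the number of distinct prime factors. Applying: μ(32045) = 1.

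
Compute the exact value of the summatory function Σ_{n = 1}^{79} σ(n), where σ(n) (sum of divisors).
Σ_{n ≤ 79} σ(n) = 5128

Compute σ(n) for each 1 ≤ n ≤ 79: σ(1) = 1, σ(2) = 3, σ(3) = 4, σ(4) = 7, σ(5) = 6, σ(6) = 12, σ(7) = 8, σ(8) = 15, σ(9) = 13, σ(10) = 18, σ(11) = 12, σ(12) = 28, σ(13) = 14, σ(14) = 24, σ(15) = 24, σ(16) = 31, σ(17) = 18, σ(18) = 39, σ(19) = 20, σ(20) = 42, σ(21) = 32, σ(22) = 36, σ(23) = 24, σ(24) = 60, σ(25) = 31, σ(26) = 42, σ(27) = 40, σ(28) = 56, σ(29) = 30, σ(30) = 72, σ(31) = 32, σ(32) = 63, σ(33) = 48, σ(34) = 54, σ(35) = 48, σ(36) = 91, σ(37) = 38, σ(38) = 60, σ(39) = 56, σ(40) = 90, σ(41) = 42, σ(42) = 96, σ(43) = 44, σ(44) = 84, σ(45) = 78, σ(46) = 72, σ(47) = 48, σ(48) = 124, σ(49) = 57, σ(50) = 93, σ(51) = 72, σ(52) = 98, σ(53) = 54, σ(54) = 120, σ(55) = 72, σ(56) = 120, σ(57) = 80, σ(58) = 90, σ(59) = 60, σ(60) = 168, σ(61) = 62, σ(62) = 96, σ(63) = 104, σ(64) = 127, σ(65) = 84, σ(66) = 144, σ(67) = 68, σ(68) = 126, σ(69) = 96, σ(70) = 144, σ(71) = 72, σ(72) = 195, σ(73) = 74, σ(74) = 114, σ(75) = 124, σ(76) = 140, σ(77) = 96, σ(78) = 168, σ(79) = 80. Summing all 79 values: 5128. (Average order: Σ_{n ≤ x} σ(n) ~ (π²/12) x². For x = 79, (π²/12)·79² ≈ 5133.02.)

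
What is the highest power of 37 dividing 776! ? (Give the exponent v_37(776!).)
v_37(776!) = 20

Legendre's formula: v_p(n!) = Σ_{k ≥ 1} ⌊n / p^k⌋. For p = 37, n = 776, the terms are:
  ⌊776/37^1⌋ = ⌊776/37⌋ = 20
(the next term ⌊776/37^2⌋ = 0, terminating the sum). Summing: v_37(776!) = 20 = 20.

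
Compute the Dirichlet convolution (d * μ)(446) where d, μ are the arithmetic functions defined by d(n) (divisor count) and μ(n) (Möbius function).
(d * μ)(446) = 1

Divisors of 446: [1, 2, 223, 446]. For each d | 446:
  d = 1: d(1) · μ(446/1) = 1 · 1 = 1
  d = 2: d(2) · μ(446/2) = 2 · -1 = -2
  d = 223: d(223) · μ(446/223) = 2 · -1 = -2
  d = 446: d(446) · μ(446/446) = 4 · 1 = 4
Summing: (d * μ)(446) = 1 + -2 + -2 + 4 = 1.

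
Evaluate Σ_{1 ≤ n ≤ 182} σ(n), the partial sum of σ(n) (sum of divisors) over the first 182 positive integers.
Σ_{n ≤ 182} σ(n) = 27338

Compute σ(n) for each 1 ≤ n ≤ 182: σ(1) = 1, σ(2) = 3, σ(3) = 4, σ(4) = 7, σ(5) = 6, σ(6) = 12, σ(7) = 8, σ(8) = 15, σ(9) = 13, σ(10) = 18, σ(11) = 12, σ(12) = 28, σ(13) = 14, σ(14) = 24, σ(15) = 24, σ(16) = 31, σ(17) = 18, σ(18) = 39, σ(19) = 20, σ(20) = 42, σ(21) = 32, σ(22) = 36, σ(23) = 24, σ(24) = 60, σ(25) = 31, σ(26) = 42, σ(27) = 40, σ(28) = 56, σ(29) = 30, σ(30) = 72, σ(31) = 32, σ(32) = 63, σ(33) = 48, σ(34) = 54, σ(35) = 48, σ(36) = 91, σ(37) = 38, σ(38) = 60, σ(39) = 56, σ(40) = 90, σ(41) = 42, σ(42) = 96, σ(43) = 44, σ(44) = 84, σ(45) = 78, σ(46) = 72, σ(47) = 48, σ(48) = 124, σ(49) = 57, σ(50) = 93, σ(51) = 72, σ(52) = 98, σ(53) = 54, σ(54) = 120, σ(55) = 72, σ(56) = 120, σ(57) = 80, σ(58) = 90, σ(59) = 60, σ(60) = 168, σ(61) = 62, σ(62) = 96, σ(63) = 104, σ(64) = 127, σ(65) = 84, σ(66) = 144, σ(67) = 68, σ(68) = 126, σ(69) = 96, σ(70) = 144, σ(71) = 72, σ(72) = 195, σ(73) = 74, σ(74) = 114, σ(75) = 124, σ(76) = 140, σ(77) = 96, σ(78) = 168, σ(79) = 80, σ(80) = 186, σ(81) = 121, σ(82) = 126, σ(83) = 84, σ(84) = 224, σ(85) = 108, σ(86) = 132, σ(87) = 120, σ(88) = 180, σ(89) = 90, σ(90) = 234, σ(91) = 112, σ(92) = 168, σ(93) = 128, σ(94) = 144, σ(95) = 120, σ(96) = 252, σ(97) = 98, σ(98) = 171, σ(99) = 156, σ(100) = 217, σ(101) = 102, σ(102) = 216, σ(103) = 104, σ(104) = 210, σ(105) = 192, σ(106) = 162, σ(107) = 108, σ(108) = 280, σ(109) = 110, σ(110) = 216, σ(111) = 152, σ(112) = 248, σ(113) = 114, σ(114) = 240, σ(115) = 144, σ(116) = 210, σ(117) = 182, σ(118) = 180, σ(119) = 144, σ(120) = 360, σ(121) = 133, σ(122) = 186, σ(123) = 168, σ(124) = 224, σ(125) = 156, σ(126) = 312, σ(127) = 128, σ(128) = 255, σ(129) = 176, σ(130) = 252, σ(131) = 132, σ(132) = 336, σ(133) = 160, σ(134) = 204, σ(135) = 240, σ(136) = 270, σ(137) = 138, σ(138) = 288, σ(139) = 140, σ(140) = 336, σ(141) = 192, σ(142) = 216, σ(143) = 168, σ(144) = 403, σ(145) = 180, σ(146) = 222, σ(147) = 228, σ(148) = 266, σ(149) = 150, σ(150) = 372, σ(151) = 152, σ(152) = 300, σ(153) = 234, σ(154) = 288, σ(155) = 192, σ(156) = 392, σ(157) = 158, σ(158) = 240, σ(159) = 216, σ(160) = 378, σ(161) = 192, σ(162) = 363, σ(163) = 164, σ(164) = 294, σ(165) = 288, σ(166) = 252, σ(167) = 168, σ(168) = 480, σ(169) = 183, σ(170) = 324, σ(171) = 260, σ(172) = 308, σ(173) = 174, σ(174) = 360, σ(175) = 248, σ(176) = 372, σ(177) = 240, σ(178) = 270, σ(179) = 180, σ(180) = 546, σ(181) = 182, σ(182) = 336. Summing all 182 values: 27338. (Average order: Σ_{n ≤ x} σ(n) ~ (π²/12) x². For x = 182, (π²/12)·182² ≈ 27243.40.)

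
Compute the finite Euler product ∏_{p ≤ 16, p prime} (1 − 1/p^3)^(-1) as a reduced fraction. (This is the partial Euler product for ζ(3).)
∏ = 39364325/32767248

The primes p ≤ 16 are [2, 3, 5, 7, 11, 13]. For each prime, (1 − 1/p^3)^(-1) = p^3 / (p^3 − 1). The product is (1 − 1/2^3)^(-1), (1 − 1/3^3)^(-1), (1 − 1/5^3)^(-1), (1 − 1/7^3)^(-1), (1 − 1/11^3)^(-1), (1 − 1/13^3)^(-1) = ∏ p^3 / (p^3 − 1) = 39364325/32767248.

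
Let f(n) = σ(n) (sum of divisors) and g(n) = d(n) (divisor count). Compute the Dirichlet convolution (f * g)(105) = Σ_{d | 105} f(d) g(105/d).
(σ * d)(105) = 480

Divisors of 105: [1, 3, 5, 7, 15, 21, 35, 105]. For each d | 105:
  d = 1: σ(1) · d(105/1) = 1 · 8 = 8
  d = 3: σ(3) · d(105/3) = 4 · 4 = 16
  d = 5: σ(5) · d(105/5) = 6 · 4 = 24
  d = 7: σ(7) · d(105/7) = 8 · 4 = 32
  d = 15: σ(15) · d(105/15) = 24 · 2 = 48
  d = 21: σ(21) · d(105/21) = 32 · 2 = 64
  d = 35: σ(35) · d(105/35) = 48 · 2 = 96
  d = 105: σ(105) · d(105/105) = 192 · 1 = 192
Summing: (σ * d)(105) = 8 + 16 + 24 + 32 + 48 + 64 + 96 + 192 = 480.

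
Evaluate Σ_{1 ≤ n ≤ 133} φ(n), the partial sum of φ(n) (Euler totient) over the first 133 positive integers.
Σ_{n ≤ 133} φ(n) = 5432

Compute φ(n) for each 1 ≤ n ≤ 133: φ(1) = 1, φ(2) = 1, φ(3) = 2, φ(4) = 2, φ(5) = 4, φ(6) = 2, φ(7) = 6, φ(8) = 4, φ(9) = 6, φ(10) = 4, φ(11) = 10, φ(12) = 4, φ(13) = 12, φ(14) = 6, φ(15) = 8, φ(16) = 8, φ(17) = 16, φ(18) = 6, φ(19) = 18, φ(20) = 8, φ(21) = 12, φ(22) = 10, φ(23) = 22, φ(24) = 8, φ(25) = 20, φ(26) = 12, φ(27) = 18, φ(28) = 12, φ(29) = 28, φ(30) = 8, φ(31) = 30, φ(32) = 16, φ(33) = 20, φ(34) = 16, φ(35) = 24, φ(36) = 12, φ(37) = 36, φ(38) = 18, φ(39) = 24, φ(40) = 16, φ(41) = 40, φ(42) = 12, φ(43) = 42, φ(44) = 20, φ(45) = 24, φ(46) = 22, φ(47) = 46, φ(48) = 16, φ(49) = 42, φ(50) = 20, φ(51) = 32, φ(52) = 24, φ(53) = 52, φ(54) = 18, φ(55) = 40, φ(56) = 24, φ(57) = 36, φ(58) = 28, φ(59) = 58, φ(60) = 16, φ(61) = 60, φ(62) = 30, φ(63) = 36, φ(64) = 32, φ(65) = 48, φ(66) = 20, φ(67) = 66, φ(68) = 32, φ(69) = 44, φ(70) = 24, φ(71) = 70, φ(72) = 24, φ(73) = 72, φ(74) = 36, φ(75) = 40, φ(76) = 36, φ(77) = 60, φ(78) = 24, φ(79) = 78, φ(80) = 32, φ(81) = 54, φ(82) = 40, φ(83) = 82, φ(84) = 24, φ(85) = 64, φ(86) = 42, φ(87) = 56, φ(88) = 40, φ(89) = 88, φ(90) = 24, φ(91) = 72, φ(92) = 44, φ(93) = 60, φ(94) = 46, φ(95) = 72, φ(96) = 32, φ(97) = 96, φ(98) = 42, φ(99) = 60, φ(100) = 40, φ(101) = 100, φ(102) = 32, φ(103) = 102, φ(104) = 48, φ(105) = 48, φ(106) = 52, φ(107) = 106, φ(108) = 36, φ(109) = 108, φ(110) = 40, φ(111) = 72, φ(112) = 48, φ(113) = 112, φ(114) = 36, φ(115) = 88, φ(116) = 56, φ(117) = 72, φ(118) = 58, φ(119) = 96, φ(120) = 32, φ(121) = 110, φ(122) = 60, φ(123) = 80, φ(124) = 60, φ(125) = 100, φ(126) = 36, φ(127) = 126, φ(128) = 64, φ(129) = 84, φ(130) = 48, φ(131) = 130, φ(132) = 40, φ(133) = 108. Summing all 133 values: 5432. (Average order: Σ_{n ≤ x} φ(n) ~ (3/π²) x². For x = 133, (3/π²)·133² ≈ 5376.81.)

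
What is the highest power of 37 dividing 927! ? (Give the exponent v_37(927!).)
v_37(927!) = 25

Legendre's formula: v_p(n!) = Σ_{k ≥ 1} ⌊n / p^k⌋. For p = 37, n = 927, the terms are:
  ⌊927/37^1⌋ = ⌊927/37⌋ = 25
(the next term ⌊927/37^2⌋ = 0, terminating the sum). Summing: v_37(927!) = 25 = 25.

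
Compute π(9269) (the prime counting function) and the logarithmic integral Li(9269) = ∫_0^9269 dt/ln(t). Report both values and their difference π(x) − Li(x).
π(9269) = 1147;  Li(9269) ≈ 1166.45;  π(x) − Li(x) ≈ -19.45.

Direct count of primes ≤ 9269 gives π(9269) = 1147. Numerical evaluation of the logarithmic integral gives Li(9269) ≈ 1166.45. The difference π(x) − Li(x) ≈ -19.45 is typically negative for small/moderate x (Li(x) overestimates), though Littlewood's theorem shows this sign changes infinitely often.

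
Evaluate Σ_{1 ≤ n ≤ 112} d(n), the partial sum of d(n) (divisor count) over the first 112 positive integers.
Σ_{n ≤ 112} d(n) = 552

Compute d(n) for each 1 ≤ n ≤ 112: d(1) = 1, d(2) = 2, d(3) = 2, d(4) = 3, d(5) = 2, d(6) = 4, d(7) = 2, d(8) = 4, d(9) = 3, d(10) = 4, d(11) = 2, d(12) = 6, d(13) = 2, d(14) = 4, d(15) = 4, d(16) = 5, d(17) = 2, d(18) = 6, d(19) = 2, d(20) = 6, d(21) = 4, d(22) = 4, d(23) = 2, d(24) = 8, d(25) = 3, d(26) = 4, d(27) = 4, d(28) = 6, d(29) = 2, d(30) = 8, d(31) = 2, d(32) = 6, d(33) = 4, d(34) = 4, d(35) = 4, d(36) = 9, d(37) = 2, d(38) = 4, d(39) = 4, d(40) = 8, d(41) = 2, d(42) = 8, d(43) = 2, d(44) = 6, d(45) = 6, d(46) = 4, d(47) = 2, d(48) = 10, d(49) = 3, d(50) = 6, d(51) = 4, d(52) = 6, d(53) = 2, d(54) = 8, d(55) = 4, d(56) = 8, d(57) = 4, d(58) = 4, d(59) = 2, d(60) = 12, d(61) = 2, d(62) = 4, d(63) = 6, d(64) = 7, d(65) = 4, d(66) = 8, d(67) = 2, d(68) = 6, d(69) = 4, d(70) = 8, d(71) = 2, d(72) = 12, d(73) = 2, d(74) = 4, d(75) = 6, d(76) = 6, d(77) = 4, d(78) = 8, d(79) = 2, d(80) = 10, d(81) = 5, d(82) = 4, d(83) = 2, d(84) = 12, d(85) = 4, d(86) = 4, d(87) = 4, d(88) = 8, d(89) = 2, d(90) = 12, d(91) = 4, d(92) = 6, d(93) = 4, d(94) = 4, d(95) = 4, d(96) = 12, d(97) = 2, d(98) = 6, d(99) = 6, d(100) = 9, d(101) = 2, d(102) = 8, d(103) = 2, d(104) = 8, d(105) = 8, d(106) = 4, d(107) = 2, d(108) = 12, d(109) = 2, d(110) = 8, d(111) = 4, d(112) = 10. Summing all 112 values: 552. (Dirichlet's divisor formula: Σ_{n ≤ x} d(n) = x ln(x) + (2γ − 1) x + O(√x). For x = 112, the asymptotic estimate is ≈ 545.77.)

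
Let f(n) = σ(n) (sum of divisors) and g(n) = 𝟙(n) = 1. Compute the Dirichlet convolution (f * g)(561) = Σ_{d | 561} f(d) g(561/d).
(σ * 𝟙)(561) = 1235

Divisors of 561: [1, 3, 11, 17, 33, 51, 187, 561]. For each d | 561:
  d = 1: σ(1) · 𝟙(561/1) = 1 · 1 = 1
  d = 3: σ(3) · 𝟙(561/3) = 4 · 1 = 4
  d = 11: σ(11) · 𝟙(561/11) = 12 · 1 = 12
  d = 17: σ(17) · 𝟙(561/17) = 18 · 1 = 18
  d = 33: σ(33) · 𝟙(561/33) = 48 · 1 = 48
  d = 51: σ(51) · 𝟙(561/51) = 72 · 1 = 72
  d = 187: σ(187) · 𝟙(561/187) = 216 · 1 = 216
  d = 561: σ(561) · 𝟙(561/561) = 864 · 1 = 864
Summing: (σ * 𝟙)(561) = 1 + 4 + 12 + 18 + 48 + 72 + 216 + 864 = 1235.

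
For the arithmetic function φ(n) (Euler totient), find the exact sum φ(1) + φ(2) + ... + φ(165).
Σ_{n ≤ 165} φ(n) = 8314

Compute φ(n) for each 1 ≤ n ≤ 165: φ(1) = 1, φ(2) = 1, φ(3) = 2, φ(4) = 2, φ(5) = 4, φ(6) = 2, φ(7) = 6, φ(8) = 4, φ(9) = 6, φ(10) = 4, φ(11) = 10, φ(12) = 4, φ(13) = 12, φ(14) = 6, φ(15) = 8, φ(16) = 8, φ(17) = 16, φ(18) = 6, φ(19) = 18, φ(20) = 8, φ(21) = 12, φ(22) = 10, φ(23) = 22, φ(24) = 8, φ(25) = 20, φ(26) = 12, φ(27) = 18, φ(28) = 12, φ(29) = 28, φ(30) = 8, φ(31) = 30, φ(32) = 16, φ(33) = 20, φ(34) = 16, φ(35) = 24, φ(36) = 12, φ(37) = 36, φ(38) = 18, φ(39) = 24, φ(40) = 16, φ(41) = 40, φ(42) = 12, φ(43) = 42, φ(44) = 20, φ(45) = 24, φ(46) = 22, φ(47) = 46, φ(48) = 16, φ(49) = 42, φ(50) = 20, φ(51) = 32, φ(52) = 24, φ(53) = 52, φ(54) = 18, φ(55) = 40, φ(56) = 24, φ(57) = 36, φ(58) = 28, φ(59) = 58, φ(60) = 16, φ(61) = 60, φ(62) = 30, φ(63) = 36, φ(64) = 32, φ(65) = 48, φ(66) = 20, φ(67) = 66, φ(68) = 32, φ(69) = 44, φ(70) = 24, φ(71) = 70, φ(72) = 24, φ(73) = 72, φ(74) = 36, φ(75) = 40, φ(76) = 36, φ(77) = 60, φ(78) = 24, φ(79) = 78, φ(80) = 32, φ(81) = 54, φ(82) = 40, φ(83) = 82, φ(84) = 24, φ(85) = 64, φ(86) = 42, φ(87) = 56, φ(88) = 40, φ(89) = 88, φ(90) = 24, φ(91) = 72, φ(92) = 44, φ(93) = 60, φ(94) = 46, φ(95) = 72, φ(96) = 32, φ(97) = 96, φ(98) = 42, φ(99) = 60, φ(100) = 40, φ(101) = 100, φ(102) = 32, φ(103) = 102, φ(104) = 48, φ(105) = 48, φ(106) = 52, φ(107) = 106, φ(108) = 36, φ(109) = 108, φ(110) = 40, φ(111) = 72, φ(112) = 48, φ(113) = 112, φ(114) = 36, φ(115) = 88, φ(116) = 56, φ(117) = 72, φ(118) = 58, φ(119) = 96, φ(120) = 32, φ(121) = 110, φ(122) = 60, φ(123) = 80, φ(124) = 60, φ(125) = 100, φ(126) = 36, φ(127) = 126, φ(128) = 64, φ(129) = 84, φ(130) = 48, φ(131) = 130, φ(132) = 40, φ(133) = 108, φ(134) = 66, φ(135) = 72, φ(136) = 64, φ(137) = 136, φ(138) = 44, φ(139) = 138, φ(140) = 48, φ(141) = 92, φ(142) = 70, φ(143) = 120, φ(144) = 48, φ(145) = 112, φ(146) = 72, φ(147) = 84, φ(148) = 72, φ(149) = 148, φ(150) = 40, φ(151) = 150, φ(152) = 72, φ(153) = 96, φ(154) = 60, φ(155) = 120, φ(156) = 48, φ(157) = 156, φ(158) = 78, φ(159) = 104, φ(160) = 64, φ(161) = 132, φ(162) = 54, φ(163) = 162, φ(164) = 80, φ(165) = 80. Summing all 165 values: 8314. (Average order: Σ_{n ≤ x} φ(n) ~ (3/π²) x². For x = 165, (3/π²)·165² ≈ 8275.41.)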